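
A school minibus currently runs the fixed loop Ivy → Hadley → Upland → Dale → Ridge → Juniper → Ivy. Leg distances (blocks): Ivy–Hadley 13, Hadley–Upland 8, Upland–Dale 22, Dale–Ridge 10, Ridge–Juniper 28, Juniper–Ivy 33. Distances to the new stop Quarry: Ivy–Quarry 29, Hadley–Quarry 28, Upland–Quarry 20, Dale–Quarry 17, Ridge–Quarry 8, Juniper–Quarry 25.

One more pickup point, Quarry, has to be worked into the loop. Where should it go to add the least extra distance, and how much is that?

Insertion cost between consecutive stops i–j is d(i,Quarry) + d(Quarry,j) − d(i,j):
  between Ivy and Hadley: 29 + 28 − 13 = 44
  between Hadley and Upland: 28 + 20 − 8 = 40
  between Upland and Dale: 20 + 17 − 22 = 15
  between Dale and Ridge: 17 + 8 − 10 = 15
  between Ridge and Juniper: 8 + 25 − 28 = 5
  between Juniper and Ivy: 25 + 29 − 33 = 21
Cheapest insertion is between Ridge and Juniper, adding 5.
New total = 114 + 5 = 119.

Minimum extra distance: 5 blocks, inserting Quarry between Ridge and Juniper.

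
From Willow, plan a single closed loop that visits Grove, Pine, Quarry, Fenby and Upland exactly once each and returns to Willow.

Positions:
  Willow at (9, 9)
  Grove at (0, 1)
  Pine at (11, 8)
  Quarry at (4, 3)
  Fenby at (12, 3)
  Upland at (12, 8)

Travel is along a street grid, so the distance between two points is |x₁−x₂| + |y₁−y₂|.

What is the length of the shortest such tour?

Willow - Grove - Pine - Quarry - Fenby - Upland - Willow: 17+18+12+8+5+4 = 64
Willow - Grove - Pine - Quarry - Upland - Fenby - Willow: 17+18+12+13+5+9 = 74
Willow - Grove - Pine - Fenby - Quarry - Upland - Willow: 17+18+6+8+13+4 = 66
Willow - Grove - Pine - Fenby - Upland - Quarry - Willow: 17+18+6+5+13+11 = 70
Willow - Grove - Pine - Upland - Quarry - Fenby - Willow: 17+18+1+13+8+9 = 66
Willow - Grove - Pine - Upland - Fenby - Quarry - Willow: 17+18+1+5+8+11 = 60
Willow - Grove - Quarry - Pine - Fenby - Upland - Willow: 17+6+12+6+5+4 = 50
Willow - Grove - Quarry - Pine - Upland - Fenby - Willow: 17+6+12+1+5+9 = 50
Willow - Grove - Quarry - Fenby - Pine - Upland - Willow: 17+6+8+6+1+4 = 42
Willow - Grove - Quarry - Fenby - Upland - Pine - Willow: 17+6+8+5+1+3 = 40
Willow - Grove - Quarry - Upland - Pine - Fenby - Willow: 17+6+13+1+6+9 = 52
Willow - Grove - Quarry - Upland - Fenby - Pine - Willow: 17+6+13+5+6+3 = 50
Willow - Grove - Fenby - Pine - Quarry - Upland - Willow: 17+14+6+12+13+4 = 66
Willow - Grove - Fenby - Pine - Upland - Quarry - Willow: 17+14+6+1+13+11 = 62
… (46 more)
The minimum is 40.
One optimal route: Willow → Grove → Quarry → Fenby → Upland → Pine → Willow (or its reverse).

40 — the shortest possible round trip.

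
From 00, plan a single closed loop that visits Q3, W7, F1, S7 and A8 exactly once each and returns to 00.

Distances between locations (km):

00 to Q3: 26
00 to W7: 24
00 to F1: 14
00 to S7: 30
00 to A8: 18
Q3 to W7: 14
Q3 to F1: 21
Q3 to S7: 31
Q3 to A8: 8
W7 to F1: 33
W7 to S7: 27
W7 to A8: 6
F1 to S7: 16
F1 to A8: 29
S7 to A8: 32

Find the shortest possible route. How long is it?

Minimum total distance: 97 km.

With 5 stops there are 5!/2 = 60 distinct round trips (a route and its reverse cost the same).
00→Q3→W7→F1→S7→A8→00: 26+14+33+16+32+18 = 139
00→Q3→W7→F1→A8→S7→00: 26+14+33+29+32+30 = 164
00→Q3→W7→S7→F1→A8→00: 26+14+27+16+29+18 = 130
00→Q3→W7→S7→A8→F1→00: 26+14+27+32+29+14 = 142
00→Q3→W7→A8→F1→S7→00: 26+14+6+29+16+30 = 121
00→Q3→W7→A8→S7→F1→00: 26+14+6+32+16+14 = 108
00→Q3→F1→W7→S7→A8→00: 26+21+33+27+32+18 = 157
00→Q3→F1→W7→A8→S7→00: 26+21+33+6+32+30 = 148
00→Q3→F1→S7→W7→A8→00: 26+21+16+27+6+18 = 114
00→Q3→F1→S7→A8→W7→00: 26+21+16+32+6+24 = 125
00→Q3→F1→A8→W7→S7→00: 26+21+29+6+27+30 = 139
00→Q3→F1→A8→S7→W7→00: 26+21+29+32+27+24 = 159
00→Q3→S7→W7→F1→A8→00: 26+31+27+33+29+18 = 164
00→Q3→S7→W7→A8→F1→00: 26+31+27+6+29+14 = 133
… (46 more)
00→Q3→A8→W7→S7→F1→00: 26+8+6+27+16+14 = 97  ← best
The minimum is 97.
One optimal route: 00 → Q3 → A8 → W7 → S7 → F1 → 00 (or its reverse).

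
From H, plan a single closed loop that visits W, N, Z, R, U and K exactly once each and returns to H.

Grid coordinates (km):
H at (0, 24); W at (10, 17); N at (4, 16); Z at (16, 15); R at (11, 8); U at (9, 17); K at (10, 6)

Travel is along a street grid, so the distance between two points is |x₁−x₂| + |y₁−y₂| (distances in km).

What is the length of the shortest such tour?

With 6 stops there are 6!/2 = 360 distinct round trips (a route and its reverse cost the same).
H - W - N - Z - R - U - K - H: 17+7+13+12+11+12+28 = 100
H - W - N - Z - R - K - U - H: 17+7+13+12+3+12+16 = 80
H - W - N - Z - U - R - K - H: 17+7+13+9+11+3+28 = 88
H - W - N - Z - U - K - R - H: 17+7+13+9+12+3+27 = 88
H - W - N - Z - K - R - U - H: 17+7+13+15+3+11+16 = 82
H - W - N - Z - K - U - R - H: 17+7+13+15+12+11+27 = 102
H - W - N - R - Z - U - K - H: 17+7+15+12+9+12+28 = 100
H - W - N - R - Z - K - U - H: 17+7+15+12+15+12+16 = 94
… (352 more)
H - N - Z - R - K - W - U - H: 12+13+12+3+11+1+16 = 68  ← best
The minimum is 68.
One optimal route: H → N → Z → R → K → W → U → H (or its reverse).

Minimum total distance: 68 km.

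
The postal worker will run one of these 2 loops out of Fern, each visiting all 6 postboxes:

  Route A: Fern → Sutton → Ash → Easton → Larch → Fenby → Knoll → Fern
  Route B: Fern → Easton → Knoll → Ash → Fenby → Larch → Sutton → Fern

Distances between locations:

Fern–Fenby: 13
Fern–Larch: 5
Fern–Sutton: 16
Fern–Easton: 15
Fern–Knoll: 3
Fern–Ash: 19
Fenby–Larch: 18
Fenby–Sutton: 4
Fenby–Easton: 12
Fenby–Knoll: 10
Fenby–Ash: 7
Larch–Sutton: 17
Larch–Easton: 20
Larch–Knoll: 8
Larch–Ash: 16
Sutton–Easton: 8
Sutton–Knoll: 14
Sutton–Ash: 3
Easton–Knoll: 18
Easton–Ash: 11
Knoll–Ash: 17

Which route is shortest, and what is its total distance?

Shortest is Route A, total 81.

Route A: 16 + 3 + 11 + 20 + 18 + 10 + 3 = 81
Route B: 15 + 18 + 17 + 7 + 18 + 17 + 16 = 108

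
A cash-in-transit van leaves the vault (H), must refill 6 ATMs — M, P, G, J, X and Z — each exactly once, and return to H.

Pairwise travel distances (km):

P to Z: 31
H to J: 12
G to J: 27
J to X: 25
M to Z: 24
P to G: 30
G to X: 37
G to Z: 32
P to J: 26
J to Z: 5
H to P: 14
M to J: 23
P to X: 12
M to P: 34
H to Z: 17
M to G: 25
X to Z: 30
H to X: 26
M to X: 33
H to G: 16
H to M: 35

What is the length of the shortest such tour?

There are 360 distinct closed tours to check (reversals are equivalent).
H→M→P→G→J→X→Z→H: 35+34+30+27+25+30+17 = 198
H→M→P→G→J→Z→X→H: 35+34+30+27+5+30+26 = 187
H→M→P→G→X→J→Z→H: 35+34+30+37+25+5+17 = 183
H→M→P→G→X→Z→J→H: 35+34+30+37+30+5+12 = 183
H→M→P→G→Z→J→X→H: 35+34+30+32+5+25+26 = 187
H→M→P→G→Z→X→J→H: 35+34+30+32+30+25+12 = 198
H→M→P→J→G→X→Z→H: 35+34+26+27+37+30+17 = 206
H→M→P→J→G→Z→X→H: 35+34+26+27+32+30+26 = 210
… (352 more)
H→P→X→J→Z→M→G→H: 14+12+25+5+24+25+16 = 121  ← best
The minimum is 121.
One optimal route: H → P → X → J → Z → M → G → H (or its reverse).

Minimum total distance: 121 km.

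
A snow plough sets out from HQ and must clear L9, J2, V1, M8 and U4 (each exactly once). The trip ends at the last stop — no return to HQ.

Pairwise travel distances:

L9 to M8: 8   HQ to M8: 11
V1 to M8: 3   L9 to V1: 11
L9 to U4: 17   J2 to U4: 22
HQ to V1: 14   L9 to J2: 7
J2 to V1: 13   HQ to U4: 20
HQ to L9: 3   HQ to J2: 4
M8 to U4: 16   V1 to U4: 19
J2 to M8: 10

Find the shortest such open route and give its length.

Minimum one-way distance = 41.

There are 5! = 120 possible orderings.
HQ - L9 - J2 - V1 - M8 - U4: 3+7+13+3+16 = 42
HQ - L9 - J2 - V1 - U4 - M8: 3+7+13+19+16 = 58
HQ - L9 - J2 - M8 - V1 - U4: 3+7+10+3+19 = 42
HQ - L9 - J2 - M8 - U4 - V1: 3+7+10+16+19 = 55
HQ - L9 - J2 - U4 - V1 - M8: 3+7+22+19+3 = 54
HQ - L9 - J2 - U4 - M8 - V1: 3+7+22+16+3 = 51
HQ - L9 - V1 - J2 - M8 - U4: 3+11+13+10+16 = 53
HQ - L9 - V1 - J2 - U4 - M8: 3+11+13+22+16 = 65
HQ - L9 - V1 - M8 - J2 - U4: 3+11+3+10+22 = 49
HQ - L9 - V1 - M8 - U4 - J2: 3+11+3+16+22 = 55
HQ - L9 - V1 - U4 - J2 - M8: 3+11+19+22+10 = 65
HQ - L9 - V1 - U4 - M8 - J2: 3+11+19+16+10 = 59
HQ - L9 - M8 - J2 - V1 - U4: 3+8+10+13+19 = 53
HQ - L9 - M8 - J2 - U4 - V1: 3+8+10+22+19 = 62
… (106 more)
HQ - J2 - L9 - V1 - M8 - U4: 4+7+11+3+16 = 41  ← best
The minimum is 41.
One shortest path: HQ → J2 → L9 → V1 → M8 → U4.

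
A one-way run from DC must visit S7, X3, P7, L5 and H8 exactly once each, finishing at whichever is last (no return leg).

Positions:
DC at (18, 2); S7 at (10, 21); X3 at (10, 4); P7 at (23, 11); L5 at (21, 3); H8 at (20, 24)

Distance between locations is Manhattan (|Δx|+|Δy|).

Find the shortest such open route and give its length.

Shortest open route: 60.

There are 5! = 120 possible orderings.
DC → S7 → X3 → P7 → L5 → H8: 27+17+20+10+22 = 96
DC → S7 → X3 → P7 → H8 → L5: 27+17+20+16+22 = 102
DC → S7 → X3 → L5 → P7 → H8: 27+17+12+10+16 = 82
DC → S7 → X3 → L5 → H8 → P7: 27+17+12+22+16 = 94
DC → S7 → X3 → H8 → P7 → L5: 27+17+30+16+10 = 100
DC → S7 → X3 → H8 → L5 → P7: 27+17+30+22+10 = 106
DC → S7 → P7 → X3 → L5 → H8: 27+23+20+12+22 = 104
DC → S7 → P7 → X3 → H8 → L5: 27+23+20+30+22 = 122
DC → S7 → P7 → L5 → X3 → H8: 27+23+10+12+30 = 102
DC → S7 → P7 → L5 → H8 → X3: 27+23+10+22+30 = 112
DC → S7 → P7 → H8 → X3 → L5: 27+23+16+30+12 = 108
DC → S7 → P7 → H8 → L5 → X3: 27+23+16+22+12 = 100
DC → S7 → L5 → X3 → P7 → H8: 27+29+12+20+16 = 104
DC → S7 → L5 → X3 → H8 → P7: 27+29+12+30+16 = 114
… (106 more)
DC → L5 → P7 → H8 → S7 → X3: 4+10+16+13+17 = 60  ← best
The minimum is 60.
One shortest path: DC → L5 → P7 → H8 → S7 → X3.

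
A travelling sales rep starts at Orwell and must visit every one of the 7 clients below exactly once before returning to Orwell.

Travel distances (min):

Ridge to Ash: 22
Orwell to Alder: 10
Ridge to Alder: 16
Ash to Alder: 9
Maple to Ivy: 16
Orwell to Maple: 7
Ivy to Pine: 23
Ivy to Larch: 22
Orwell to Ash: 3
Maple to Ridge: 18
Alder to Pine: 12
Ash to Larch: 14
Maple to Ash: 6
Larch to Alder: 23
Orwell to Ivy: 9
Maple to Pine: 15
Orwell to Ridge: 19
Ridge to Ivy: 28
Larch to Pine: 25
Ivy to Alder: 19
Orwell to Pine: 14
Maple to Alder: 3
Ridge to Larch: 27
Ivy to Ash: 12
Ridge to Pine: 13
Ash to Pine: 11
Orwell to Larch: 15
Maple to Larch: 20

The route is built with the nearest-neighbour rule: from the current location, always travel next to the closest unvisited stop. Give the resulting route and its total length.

At Orwell the remaining stops are Ash 3, Maple 7, Ivy 9, Alder 10, Pine 14, Larch 15, Ridge 19; go to Ash.
At Ash the remaining stops are Maple 6, Alder 9, Pine 11, Ivy 12, Larch 14, Ridge 22; go to Maple.
At Maple the remaining stops are Alder 3, Pine 15, Ivy 16, Ridge 18, Larch 20; go to Alder.
At Alder the remaining stops are Pine 12, Ridge 16, Ivy 19, Larch 23; go to Pine.
At Pine the remaining stops are Ridge 13, Ivy 23, Larch 25; go to Ridge.
At Ridge the remaining stops are Larch 27, Ivy 28; go to Larch.
At Larch the remaining stops are Ivy 22; go to Ivy.
Return Ivy→Orwell: 9.
Total = 3 + 6 + 3 + 12 + 13 + 27 + 22 + 9 = 95.

95 min along Orwell → Ash → Maple → Alder → Pine → Ridge → Larch → Ivy → Orwell.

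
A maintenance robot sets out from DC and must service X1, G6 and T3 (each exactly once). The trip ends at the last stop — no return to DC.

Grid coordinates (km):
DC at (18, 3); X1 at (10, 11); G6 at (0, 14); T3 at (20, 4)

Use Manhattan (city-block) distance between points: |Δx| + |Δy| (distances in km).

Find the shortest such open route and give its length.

There are 3! = 6 possible orderings.
DC - X1 - G6 - T3: 16+13+30 = 59
DC - X1 - T3 - G6: 16+17+30 = 63
DC - G6 - X1 - T3: 29+13+17 = 59
DC - G6 - T3 - X1: 29+30+17 = 76
DC - T3 - X1 - G6: 3+17+13 = 33
DC - T3 - G6 - X1: 3+30+13 = 46
The minimum is 33.
One shortest path: DC → T3 → X1 → G6.

Shortest open route: 33 km.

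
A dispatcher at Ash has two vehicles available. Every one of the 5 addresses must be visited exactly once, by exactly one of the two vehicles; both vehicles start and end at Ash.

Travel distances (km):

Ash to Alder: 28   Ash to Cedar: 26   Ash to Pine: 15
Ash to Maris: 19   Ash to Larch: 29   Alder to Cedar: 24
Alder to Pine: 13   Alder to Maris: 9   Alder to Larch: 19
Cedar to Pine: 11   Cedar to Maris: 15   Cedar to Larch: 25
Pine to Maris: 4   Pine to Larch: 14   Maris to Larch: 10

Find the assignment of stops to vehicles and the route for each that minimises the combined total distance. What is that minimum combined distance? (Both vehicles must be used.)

There are 2^4 − 1 = 15 ways to divide the 5 stops into two non-empty groups. For each, the best each vehicle can do is its own shortest tour through its group:
  {Alder} + {Cedar, Pine, Maris, Larch}: 56 + 80 = 136
  {Cedar} + {Alder, Pine, Maris, Larch}: 52 + 76 = 128
  {Alder, Cedar} + {Pine, Maris, Larch}: 78 + 58 = 136
  {Pine} + {Alder, Cedar, Maris, Larch}: 30 + 98 = 128
  {Alder, Pine} + {Cedar, Maris, Larch}: 56 + 80 = 136
  {Cedar, Pine} + {Alder, Maris, Larch}: 52 + 76 = 128
  … (15 splits in total)
Best: vehicle 1 Ash → Cedar → Ash = 52; vehicle 2 Ash → Alder → Maris → Larch → Pine → Ash = 76; combined 128.

Minimum combined distance: 128 km.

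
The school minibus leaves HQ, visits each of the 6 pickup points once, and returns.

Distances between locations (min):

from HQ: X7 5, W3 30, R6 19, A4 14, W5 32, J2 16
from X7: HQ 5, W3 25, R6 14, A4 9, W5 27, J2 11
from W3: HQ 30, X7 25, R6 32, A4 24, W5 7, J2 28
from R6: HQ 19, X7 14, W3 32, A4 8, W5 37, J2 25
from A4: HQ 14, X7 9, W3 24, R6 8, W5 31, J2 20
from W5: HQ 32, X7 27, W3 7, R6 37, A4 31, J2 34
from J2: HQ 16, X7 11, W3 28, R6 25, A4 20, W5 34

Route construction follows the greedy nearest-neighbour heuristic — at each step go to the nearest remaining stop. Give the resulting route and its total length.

HQ → [X7:5 / A4:14 / J2:16 / R6:19 / W3:30 / W5:32] → X7 (5)
X7 → [A4:9 / J2:11 / R6:14 / W3:25 / W5:27] → A4 (9)
A4 → [R6:8 / J2:20 / W3:24 / W5:31] → R6 (8)
R6 → [J2:25 / W3:32 / W5:37] → J2 (25)
J2 → [W3:28 / W5:34] → W3 (28)
W3 → [W5:7] → W5 (7)
Return W5→HQ: 32.
Total = 5 + 9 + 8 + 25 + 28 + 7 + 32 = 114.

Total distance 114 min via the nearest-neighbour route HQ → X7 → A4 → R6 → J2 → W3 → W5 → HQ.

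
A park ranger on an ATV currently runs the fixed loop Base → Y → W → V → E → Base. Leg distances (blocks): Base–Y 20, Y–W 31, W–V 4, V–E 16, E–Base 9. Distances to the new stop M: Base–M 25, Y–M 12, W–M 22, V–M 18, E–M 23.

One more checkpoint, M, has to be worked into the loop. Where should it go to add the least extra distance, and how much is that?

Minimum extra distance: 3 blocks, inserting M between Y and W.

Insertion cost between consecutive stops i–j is d(i,M) + d(M,j) − d(i,j):
  between Base and Y: 25 + 12 − 20 = 17
  between Y and W: 12 + 22 − 31 = 3
  between W and V: 22 + 18 − 4 = 36
  between V and E: 18 + 23 − 16 = 25
  between E and Base: 23 + 25 − 9 = 39
Cheapest insertion is between Y and W, adding 3.
New total = 80 + 3 = 83.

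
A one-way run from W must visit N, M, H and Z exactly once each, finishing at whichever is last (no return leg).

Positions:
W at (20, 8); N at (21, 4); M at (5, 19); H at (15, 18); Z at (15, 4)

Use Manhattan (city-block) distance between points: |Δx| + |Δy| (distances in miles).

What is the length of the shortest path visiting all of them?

Minimum one-way distance = 36 miles.

There are 4! = 24 possible orderings.
W→N→M→H→Z: 5+31+11+14 = 61
W→N→M→Z→H: 5+31+25+14 = 75
W→N→H→M→Z: 5+20+11+25 = 61
W→N→H→Z→M: 5+20+14+25 = 64
W→N→Z→M→H: 5+6+25+11 = 47
W→N→Z→H→M: 5+6+14+11 = 36
W→M→N→H→Z: 26+31+20+14 = 91
W→M→N→Z→H: 26+31+6+14 = 77
W→M→H→N→Z: 26+11+20+6 = 63
W→M→H→Z→N: 26+11+14+6 = 57
W→M→Z→N→H: 26+25+6+20 = 77
W→M→Z→H→N: 26+25+14+20 = 85
W→H→N→M→Z: 15+20+31+25 = 91
W→H→N→Z→M: 15+20+6+25 = 66
… (10 more)
The minimum is 36.
One shortest path: W → N → Z → H → M.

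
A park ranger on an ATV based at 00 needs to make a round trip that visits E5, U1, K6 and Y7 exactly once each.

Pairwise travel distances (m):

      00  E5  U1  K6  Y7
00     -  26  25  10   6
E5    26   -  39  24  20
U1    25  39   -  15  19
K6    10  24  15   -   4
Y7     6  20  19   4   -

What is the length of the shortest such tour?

There are 12 distinct closed tours to check (reversals are equivalent).
00 → E5 → U1 → K6 → Y7 → 00: 26+39+15+4+6 = 90
00 → E5 → U1 → Y7 → K6 → 00: 26+39+19+4+10 = 98
00 → E5 → K6 → U1 → Y7 → 00: 26+24+15+19+6 = 90
00 → E5 → K6 → Y7 → U1 → 00: 26+24+4+19+25 = 98
00 → E5 → Y7 → U1 → K6 → 00: 26+20+19+15+10 = 90
00 → E5 → Y7 → K6 → U1 → 00: 26+20+4+15+25 = 90
00 → U1 → E5 → K6 → Y7 → 00: 25+39+24+4+6 = 98
00 → U1 → E5 → Y7 → K6 → 00: 25+39+20+4+10 = 98
00 → U1 → K6 → E5 → Y7 → 00: 25+15+24+20+6 = 90
00 → U1 → Y7 → E5 → K6 → 00: 25+19+20+24+10 = 98
00 → K6 → E5 → U1 → Y7 → 00: 10+24+39+19+6 = 98
00 → K6 → U1 → E5 → Y7 → 00: 10+15+39+20+6 = 90
The minimum is 90.
One optimal route: 00 → E5 → U1 → K6 → Y7 → 00 (or its reverse).

90 m — the shortest possible round trip.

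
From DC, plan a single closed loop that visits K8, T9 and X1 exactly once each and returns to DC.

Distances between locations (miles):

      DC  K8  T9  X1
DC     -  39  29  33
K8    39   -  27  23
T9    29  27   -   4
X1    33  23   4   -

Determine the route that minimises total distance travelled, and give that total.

There are 3 distinct closed tours to check (reversals are equivalent).
DC→K8→T9→X1→DC: 39+27+4+33 = 103
DC→K8→X1→T9→DC: 39+23+4+29 = 95
DC→T9→K8→X1→DC: 29+27+23+33 = 112
The minimum is 95.
One optimal route: DC → K8 → X1 → T9 → DC (or its reverse).

95 miles — the shortest possible round trip.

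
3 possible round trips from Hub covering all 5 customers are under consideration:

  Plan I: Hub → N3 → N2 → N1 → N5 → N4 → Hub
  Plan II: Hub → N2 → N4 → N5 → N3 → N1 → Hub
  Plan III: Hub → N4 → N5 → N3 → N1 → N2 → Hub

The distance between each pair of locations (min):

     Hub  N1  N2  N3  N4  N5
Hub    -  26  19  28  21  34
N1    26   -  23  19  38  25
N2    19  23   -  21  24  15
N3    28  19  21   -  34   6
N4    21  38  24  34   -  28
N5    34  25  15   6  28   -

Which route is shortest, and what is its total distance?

Plan I: 28 + 21 + 23 + 25 + 28 + 21 = 146
Plan II: 19 + 24 + 28 + 6 + 19 + 26 = 122
Plan III: 21 + 28 + 6 + 19 + 23 + 19 = 116

Shortest is Plan III, total 116 min.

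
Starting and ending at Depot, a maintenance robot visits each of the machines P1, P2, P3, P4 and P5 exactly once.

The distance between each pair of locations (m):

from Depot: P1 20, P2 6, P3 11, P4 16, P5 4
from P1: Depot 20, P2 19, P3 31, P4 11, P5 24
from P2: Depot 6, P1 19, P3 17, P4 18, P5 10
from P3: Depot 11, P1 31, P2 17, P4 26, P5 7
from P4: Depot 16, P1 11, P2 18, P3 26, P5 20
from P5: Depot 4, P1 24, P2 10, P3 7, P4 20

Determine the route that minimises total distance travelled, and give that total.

With 5 stops there are 5!/2 = 60 distinct round trips (a route and its reverse cost the same).
Depot→P1→P2→P3→P4→P5→Depot: 20+19+17+26+20+4 = 106
Depot→P1→P2→P3→P5→P4→Depot: 20+19+17+7+20+16 = 99
Depot→P1→P2→P4→P3→P5→Depot: 20+19+18+26+7+4 = 94
Depot→P1→P2→P4→P5→P3→Depot: 20+19+18+20+7+11 = 95
Depot→P1→P2→P5→P3→P4→Depot: 20+19+10+7+26+16 = 98
Depot→P1→P2→P5→P4→P3→Depot: 20+19+10+20+26+11 = 106
Depot→P1→P3→P2→P4→P5→Depot: 20+31+17+18+20+4 = 110
Depot→P1→P3→P2→P5→P4→Depot: 20+31+17+10+20+16 = 114
Depot→P1→P3→P4→P2→P5→Depot: 20+31+26+18+10+4 = 109
Depot→P1→P3→P4→P5→P2→Depot: 20+31+26+20+10+6 = 113
Depot→P1→P3→P5→P2→P4→Depot: 20+31+7+10+18+16 = 102
Depot→P1→P3→P5→P4→P2→Depot: 20+31+7+20+18+6 = 102
Depot→P1→P4→P2→P3→P5→Depot: 20+11+18+17+7+4 = 77
Depot→P1→P4→P2→P5→P3→Depot: 20+11+18+10+7+11 = 77
… (46 more)
Depot→P2→P1→P4→P3→P5→Depot: 6+19+11+26+7+4 = 73  ← best
The minimum is 73.
One optimal route: Depot → P2 → P1 → P4 → P3 → P5 → Depot (or its reverse).

73 m — the shortest possible round trip.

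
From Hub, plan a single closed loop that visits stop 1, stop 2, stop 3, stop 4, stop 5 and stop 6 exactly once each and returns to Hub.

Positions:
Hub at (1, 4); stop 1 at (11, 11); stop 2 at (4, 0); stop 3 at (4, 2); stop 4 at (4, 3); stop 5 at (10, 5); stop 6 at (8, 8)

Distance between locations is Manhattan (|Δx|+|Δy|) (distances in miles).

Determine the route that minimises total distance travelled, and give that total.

Hub - stop 1 - stop 2 - stop 3 - stop 4 - stop 5 - stop 6 - Hub: 17+18+2+1+8+5+11 = 62
Hub - stop 1 - stop 2 - stop 3 - stop 4 - stop 6 - stop 5 - Hub: 17+18+2+1+9+5+10 = 62
Hub - stop 1 - stop 2 - stop 3 - stop 5 - stop 4 - stop 6 - Hub: 17+18+2+9+8+9+11 = 74
Hub - stop 1 - stop 2 - stop 3 - stop 5 - stop 6 - stop 4 - Hub: 17+18+2+9+5+9+4 = 64
Hub - stop 1 - stop 2 - stop 3 - stop 6 - stop 4 - stop 5 - Hub: 17+18+2+10+9+8+10 = 74
Hub - stop 1 - stop 2 - stop 3 - stop 6 - stop 5 - stop 4 - Hub: 17+18+2+10+5+8+4 = 64
Hub - stop 1 - stop 2 - stop 4 - stop 3 - stop 5 - stop 6 - Hub: 17+18+3+1+9+5+11 = 64
Hub - stop 1 - stop 2 - stop 4 - stop 3 - stop 6 - stop 5 - Hub: 17+18+3+1+10+5+10 = 64
… (352 more)
Hub - stop 2 - stop 3 - stop 4 - stop 5 - stop 1 - stop 6 - Hub: 7+2+1+8+7+6+11 = 42  ← best
The minimum is 42.
One optimal route: Hub → stop 2 → stop 3 → stop 4 → stop 5 → stop 1 → stop 6 → Hub (or its reverse).

Shortest round trip = 42 miles.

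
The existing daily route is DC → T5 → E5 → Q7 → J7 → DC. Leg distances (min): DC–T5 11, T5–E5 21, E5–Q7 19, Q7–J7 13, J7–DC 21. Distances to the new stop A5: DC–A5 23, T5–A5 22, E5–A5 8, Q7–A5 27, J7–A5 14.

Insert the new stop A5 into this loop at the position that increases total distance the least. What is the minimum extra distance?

Adding 9 min by placing A5 on the T5–E5 leg.

Insertion cost between consecutive stops i–j is d(i,A5) + d(A5,j) − d(i,j):
  between DC and T5: 23 + 22 − 11 = 34
  between T5 and E5: 22 + 8 − 21 = 9
  between E5 and Q7: 8 + 27 − 19 = 16
  between Q7 and J7: 27 + 14 − 13 = 28
  between J7 and DC: 14 + 23 − 21 = 16
Cheapest insertion is between T5 and E5, adding 9.
New total = 85 + 9 = 94.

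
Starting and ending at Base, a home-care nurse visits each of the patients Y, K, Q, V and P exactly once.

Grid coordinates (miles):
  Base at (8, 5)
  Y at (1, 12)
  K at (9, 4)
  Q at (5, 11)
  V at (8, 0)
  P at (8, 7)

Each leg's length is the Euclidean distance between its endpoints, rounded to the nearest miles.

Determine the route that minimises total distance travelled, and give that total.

Base→Y→K→Q→V→P→Base: 10+11+8+11+7+2 = 49
Base→Y→K→Q→P→V→Base: 10+11+8+5+7+5 = 46
Base→Y→K→V→Q→P→Base: 10+11+4+11+5+2 = 43
Base→Y→K→V→P→Q→Base: 10+11+4+7+5+7 = 44
Base→Y→K→P→Q→V→Base: 10+11+3+5+11+5 = 45
Base→Y→K→P→V→Q→Base: 10+11+3+7+11+7 = 49
Base→Y→Q→K→V→P→Base: 10+4+8+4+7+2 = 35
Base→Y→Q→K→P→V→Base: 10+4+8+3+7+5 = 37
Base→Y→Q→V→K→P→Base: 10+4+11+4+3+2 = 34
Base→Y→Q→V→P→K→Base: 10+4+11+7+3+1 = 36
Base→Y→Q→P→K→V→Base: 10+4+5+3+4+5 = 31
Base→Y→Q→P→V→K→Base: 10+4+5+7+4+1 = 31
Base→Y→V→K→Q→P→Base: 10+14+4+8+5+2 = 43
Base→Y→V→K→P→Q→Base: 10+14+4+3+5+7 = 43
… (46 more)
Base→K→V→Y→Q→P→Base: 1+4+14+4+5+2 = 30  ← best
The minimum is 30.
One optimal route: Base → K → V → Y → Q → P → Base (or its reverse).

30 miles — the shortest possible round trip.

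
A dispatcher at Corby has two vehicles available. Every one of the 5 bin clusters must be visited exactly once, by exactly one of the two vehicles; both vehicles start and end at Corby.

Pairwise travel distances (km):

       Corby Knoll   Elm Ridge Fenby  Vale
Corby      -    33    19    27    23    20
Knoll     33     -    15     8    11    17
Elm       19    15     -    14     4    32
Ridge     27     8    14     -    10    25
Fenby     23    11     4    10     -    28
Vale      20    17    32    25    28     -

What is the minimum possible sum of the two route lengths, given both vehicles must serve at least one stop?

109 km — the smallest possible combined total.

There are 2^4 − 1 = 15 ways to divide the 5 stops into two non-empty groups. For each, the best each vehicle can do is its own shortest tour through its group:
  {Knoll} + {Elm, Ridge, Fenby, Vale}: 66 + 78 = 144
  {Elm} + {Knoll, Ridge, Fenby, Vale}: 38 + 78 = 116
  {Knoll, Elm} + {Ridge, Fenby, Vale}: 67 + 78 = 145
  {Ridge} + {Knoll, Elm, Fenby, Vale}: 54 + 71 = 125
  {Knoll, Ridge} + {Elm, Fenby, Vale}: 68 + 71 = 139
  {Elm, Ridge} + {Knoll, Fenby, Vale}: 60 + 71 = 131
  … (15 splits in total)
  {Knoll, Elm, Ridge, Fenby} + {Vale}: 69 + 40 = 109  ← best
Best: vehicle 1 Corby → Elm → Fenby → Knoll → Ridge → Corby = 69; vehicle 2 Corby → Vale → Corby = 40; combined 109.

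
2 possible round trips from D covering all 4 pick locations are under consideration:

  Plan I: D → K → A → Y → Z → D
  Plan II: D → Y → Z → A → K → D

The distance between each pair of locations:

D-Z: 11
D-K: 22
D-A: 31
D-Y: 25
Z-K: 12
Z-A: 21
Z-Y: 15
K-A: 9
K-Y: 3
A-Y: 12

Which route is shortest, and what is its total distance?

Plan I: 22 + 9 + 12 + 15 + 11 = 69
Plan II: 25 + 15 + 21 + 9 + 22 = 92

Shortest is Plan I, total 69.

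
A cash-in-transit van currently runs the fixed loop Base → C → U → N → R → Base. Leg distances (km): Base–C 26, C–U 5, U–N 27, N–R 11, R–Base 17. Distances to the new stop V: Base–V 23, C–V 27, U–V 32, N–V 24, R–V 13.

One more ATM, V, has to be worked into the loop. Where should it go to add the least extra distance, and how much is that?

Insertion cost between consecutive stops i–j is d(i,V) + d(V,j) − d(i,j):
  between Base and C: 23 + 27 − 26 = 24
  between C and U: 27 + 32 − 5 = 54
  between U and N: 32 + 24 − 27 = 29
  between N and R: 24 + 13 − 11 = 26
  between R and Base: 13 + 23 − 17 = 19
Cheapest insertion is between R and Base, adding 19.
New total = 86 + 19 = 105.

+19 km — insert V between R and Base.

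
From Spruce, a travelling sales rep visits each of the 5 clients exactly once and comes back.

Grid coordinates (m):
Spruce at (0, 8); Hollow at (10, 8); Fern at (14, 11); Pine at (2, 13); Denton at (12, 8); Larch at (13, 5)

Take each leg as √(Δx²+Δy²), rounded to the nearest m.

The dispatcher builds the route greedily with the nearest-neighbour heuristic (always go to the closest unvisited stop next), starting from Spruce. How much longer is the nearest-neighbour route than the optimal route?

Spruce: Pine=5, Hollow=10, Denton=12, Larch=13, Fern=14 ⇒ Pine
Pine: Hollow=9, Denton=11, Fern=12, Larch=14 ⇒ Hollow
Hollow: Denton=2, Larch=4, Fern=5 ⇒ Denton
Denton: Larch=3, Fern=4 ⇒ Larch
Larch: Fern=6 ⇒ Fern
NN route Spruce → Pine → Hollow → Denton → Larch → Fern → Spruce costs 39.
Optimal: Spruce → Hollow → Denton → Larch → Fern → Pine → Spruce costs 38 (by enumerating all 60 distinct tours).
Excess = 39 − 38 = 1.

The nearest-neighbour route is 1 m longer than optimal.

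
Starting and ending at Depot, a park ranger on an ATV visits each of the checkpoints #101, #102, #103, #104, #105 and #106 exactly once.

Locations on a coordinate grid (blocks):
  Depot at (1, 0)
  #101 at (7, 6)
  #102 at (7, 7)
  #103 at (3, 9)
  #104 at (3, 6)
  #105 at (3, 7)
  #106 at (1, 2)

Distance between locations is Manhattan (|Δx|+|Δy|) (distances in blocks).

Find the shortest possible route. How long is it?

30 blocks — the shortest possible round trip.

With 6 stops there are 6!/2 = 360 distinct round trips (a route and its reverse cost the same).
Depot-#101-#102-#103-#104-#105-#106-Depot: 12+1+6+3+1+7+2 = 32
Depot-#101-#102-#103-#104-#106-#105-Depot: 12+1+6+3+6+7+9 = 44
Depot-#101-#102-#103-#105-#104-#106-Depot: 12+1+6+2+1+6+2 = 30
Depot-#101-#102-#103-#105-#106-#104-Depot: 12+1+6+2+7+6+8 = 42
Depot-#101-#102-#103-#106-#104-#105-Depot: 12+1+6+9+6+1+9 = 44
Depot-#101-#102-#103-#106-#105-#104-Depot: 12+1+6+9+7+1+8 = 44
Depot-#101-#102-#104-#103-#105-#106-Depot: 12+1+5+3+2+7+2 = 32
Depot-#101-#102-#104-#103-#106-#105-Depot: 12+1+5+3+9+7+9 = 46
… (352 more)
The minimum is 30.
One optimal route: Depot → #101 → #102 → #103 → #105 → #104 → #106 → Depot (or its reverse).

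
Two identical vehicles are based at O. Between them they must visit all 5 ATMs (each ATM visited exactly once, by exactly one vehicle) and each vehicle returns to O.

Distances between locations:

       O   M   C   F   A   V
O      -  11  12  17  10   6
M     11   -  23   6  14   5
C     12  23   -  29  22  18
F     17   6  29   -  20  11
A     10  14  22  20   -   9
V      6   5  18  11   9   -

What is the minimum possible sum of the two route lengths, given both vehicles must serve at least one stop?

Minimum combined distance: 71.

There are 2^4 − 1 = 15 ways to divide the 5 stops into two non-empty groups. For each, the best each vehicle can do is its own shortest tour through its group:
  {M} + {C, F, A, V}: 22 + 71 = 93
  {C} + {M, F, A, V}: 24 + 47 = 71
  {M, C} + {F, A, V}: 46 + 47 = 93
  {F} + {M, C, A, V}: 34 + 59 = 93
  {M, F} + {C, A, V}: 34 + 49 = 83
  {C, F} + {M, A, V}: 58 + 35 = 93
  … (15 splits in total)
Best: vehicle 1 O → C → O = 24; vehicle 2 O → M → F → V → A → O = 47; combined 71.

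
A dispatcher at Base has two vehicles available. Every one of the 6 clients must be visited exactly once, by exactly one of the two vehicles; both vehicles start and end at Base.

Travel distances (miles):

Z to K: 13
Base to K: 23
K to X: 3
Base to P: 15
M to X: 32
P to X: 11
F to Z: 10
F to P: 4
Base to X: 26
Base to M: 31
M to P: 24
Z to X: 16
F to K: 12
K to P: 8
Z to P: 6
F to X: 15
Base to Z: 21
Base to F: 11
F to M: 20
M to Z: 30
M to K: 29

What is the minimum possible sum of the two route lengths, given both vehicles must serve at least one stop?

122 miles — the smallest possible combined total.

Check every non-empty split of the stops between the two vehicles; for each half take its own optimal tour:
  {F} + {M, Z, K, P, X}: 22 + 100 = 122
  {M} + {F, Z, K, P, X}: 62 + 63 = 125
  {F, M} + {Z, K, P, X}: 62 + 63 = 125
  {Z} + {F, M, K, P, X}: 42 + 89 = 131
  {F, Z} + {M, K, P, X}: 42 + 89 = 131
  {M, Z} + {F, K, P, X}: 82 + 52 = 134
  … (31 splits in total)
Best: vehicle 1 Base → F → Base = 22; vehicle 2 Base → M → K → X → Z → P → Base = 100; combined 122.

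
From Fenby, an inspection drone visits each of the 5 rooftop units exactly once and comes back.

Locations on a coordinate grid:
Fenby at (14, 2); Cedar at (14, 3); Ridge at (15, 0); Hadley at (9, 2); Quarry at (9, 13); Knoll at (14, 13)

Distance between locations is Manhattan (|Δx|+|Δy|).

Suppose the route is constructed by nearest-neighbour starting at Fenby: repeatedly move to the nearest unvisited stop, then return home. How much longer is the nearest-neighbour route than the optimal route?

From Fenby: Cedar=1, Ridge=3, Hadley=5, Knoll=11, Quarry=16 → choose Cedar (1).
From Cedar: Ridge=4, Hadley=6, Knoll=10, Quarry=15 → choose Ridge (4).
From Ridge: Hadley=8, Knoll=14, Quarry=19 → choose Hadley (8).
From Hadley: Quarry=11, Knoll=16 → choose Quarry (11).
From Quarry: Knoll=5 → choose Knoll (5).
NN route Fenby → Cedar → Ridge → Hadley → Quarry → Knoll → Fenby costs 40.
Optimal: Fenby → Cedar → Knoll → Quarry → Hadley → Ridge → Fenby costs 38 (by enumerating all 60 distinct tours).
Excess = 40 − 38 = 2.

Excess over optimum: 2.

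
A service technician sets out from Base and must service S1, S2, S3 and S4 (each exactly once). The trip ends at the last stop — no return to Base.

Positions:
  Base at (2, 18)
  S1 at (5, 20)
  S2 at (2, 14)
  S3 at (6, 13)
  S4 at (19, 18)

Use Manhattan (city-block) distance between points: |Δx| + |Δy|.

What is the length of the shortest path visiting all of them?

There are 4! = 24 possible orderings.
Base - S1 - S2 - S3 - S4: 5+9+5+18 = 37
Base - S1 - S2 - S4 - S3: 5+9+21+18 = 53
Base - S1 - S3 - S2 - S4: 5+8+5+21 = 39
Base - S1 - S3 - S4 - S2: 5+8+18+21 = 52
Base - S1 - S4 - S2 - S3: 5+16+21+5 = 47
Base - S1 - S4 - S3 - S2: 5+16+18+5 = 44
Base - S2 - S1 - S3 - S4: 4+9+8+18 = 39
Base - S2 - S1 - S4 - S3: 4+9+16+18 = 47
Base - S2 - S3 - S1 - S4: 4+5+8+16 = 33
Base - S2 - S3 - S4 - S1: 4+5+18+16 = 43
Base - S2 - S4 - S1 - S3: 4+21+16+8 = 49
Base - S2 - S4 - S3 - S1: 4+21+18+8 = 51
Base - S3 - S1 - S2 - S4: 9+8+9+21 = 47
Base - S3 - S1 - S4 - S2: 9+8+16+21 = 54
… (10 more)
The minimum is 33.
One shortest path: Base → S2 → S3 → S1 → S4.

Shortest open route: 33.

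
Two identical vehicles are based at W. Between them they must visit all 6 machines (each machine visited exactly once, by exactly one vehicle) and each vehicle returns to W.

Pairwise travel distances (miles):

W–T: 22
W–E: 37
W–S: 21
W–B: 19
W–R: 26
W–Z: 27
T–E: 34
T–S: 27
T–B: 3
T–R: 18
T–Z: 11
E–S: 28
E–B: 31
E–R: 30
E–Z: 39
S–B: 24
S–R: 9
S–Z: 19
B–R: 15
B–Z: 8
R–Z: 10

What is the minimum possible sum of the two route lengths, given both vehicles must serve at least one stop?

Minimum combined distance: 147 miles.

Check every non-empty split of the stops between the two vehicles; for each half take its own optimal tour:
  {T} + {E, S, B, R, Z}: 44 + 111 = 155
  {E} + {T, S, B, R, Z}: 74 + 73 = 147
  {T, E} + {S, B, R, Z}: 93 + 67 = 160
  {S} + {T, E, B, R, Z}: 42 + 110 = 152
  {T, S} + {E, B, R, Z}: 70 + 104 = 174
  {E, S} + {T, B, R, Z}: 86 + 69 = 155
  … (31 splits in total)
Best: vehicle 1 W → E → W = 74; vehicle 2 W → T → B → Z → R → S → W = 73; combined 147.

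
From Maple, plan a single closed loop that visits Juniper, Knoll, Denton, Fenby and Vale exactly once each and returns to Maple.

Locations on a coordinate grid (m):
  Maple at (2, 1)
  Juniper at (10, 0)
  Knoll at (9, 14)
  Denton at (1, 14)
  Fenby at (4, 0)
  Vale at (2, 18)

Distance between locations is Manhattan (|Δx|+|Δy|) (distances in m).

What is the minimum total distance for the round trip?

Minimum total distance: 54 m.

Maple→Juniper→Knoll→Denton→Fenby→Vale→Maple: 9+15+8+17+20+17 = 86
Maple→Juniper→Knoll→Denton→Vale→Fenby→Maple: 9+15+8+5+20+3 = 60
Maple→Juniper→Knoll→Fenby→Denton→Vale→Maple: 9+15+19+17+5+17 = 82
Maple→Juniper→Knoll→Fenby→Vale→Denton→Maple: 9+15+19+20+5+14 = 82
Maple→Juniper→Knoll→Vale→Denton→Fenby→Maple: 9+15+11+5+17+3 = 60
Maple→Juniper→Knoll→Vale→Fenby→Denton→Maple: 9+15+11+20+17+14 = 86
Maple→Juniper→Denton→Knoll→Fenby→Vale→Maple: 9+23+8+19+20+17 = 96
Maple→Juniper→Denton→Knoll→Vale→Fenby→Maple: 9+23+8+11+20+3 = 74
Maple→Juniper→Denton→Fenby→Knoll→Vale→Maple: 9+23+17+19+11+17 = 96
Maple→Juniper→Denton→Fenby→Vale→Knoll→Maple: 9+23+17+20+11+20 = 100
Maple→Juniper→Denton→Vale→Knoll→Fenby→Maple: 9+23+5+11+19+3 = 70
Maple→Juniper→Denton→Vale→Fenby→Knoll→Maple: 9+23+5+20+19+20 = 96
Maple→Juniper→Fenby→Knoll→Denton→Vale→Maple: 9+6+19+8+5+17 = 64
Maple→Juniper→Fenby→Knoll→Vale→Denton→Maple: 9+6+19+11+5+14 = 64
… (46 more)
Maple→Denton→Vale→Knoll→Juniper→Fenby→Maple: 14+5+11+15+6+3 = 54  ← best
The minimum is 54.
One optimal route: Maple → Denton → Vale → Knoll → Juniper → Fenby → Maple (or its reverse).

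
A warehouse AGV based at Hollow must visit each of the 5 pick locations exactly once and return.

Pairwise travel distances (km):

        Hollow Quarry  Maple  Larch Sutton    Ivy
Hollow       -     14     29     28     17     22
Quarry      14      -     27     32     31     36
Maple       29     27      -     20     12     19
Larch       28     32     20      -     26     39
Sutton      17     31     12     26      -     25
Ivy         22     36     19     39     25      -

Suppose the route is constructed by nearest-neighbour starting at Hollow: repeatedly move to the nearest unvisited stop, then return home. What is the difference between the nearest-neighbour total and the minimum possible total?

Hollow: Quarry=14, Sutton=17, Ivy=22, Larch=28, Maple=29 ⇒ Quarry
Quarry: Maple=27, Sutton=31, Larch=32, Ivy=36 ⇒ Maple
Maple: Sutton=12, Ivy=19, Larch=20 ⇒ Sutton
Sutton: Ivy=25, Larch=26 ⇒ Ivy
Ivy: Larch=39 ⇒ Larch
NN route Hollow → Quarry → Maple → Sutton → Ivy → Larch → Hollow costs 145.
Optimal: Hollow → Quarry → Larch → Maple → Sutton → Ivy → Hollow costs 125 (by enumerating all 60 distinct tours).
Excess = 145 − 125 = 20.

The nearest-neighbour route is 20 km longer than optimal.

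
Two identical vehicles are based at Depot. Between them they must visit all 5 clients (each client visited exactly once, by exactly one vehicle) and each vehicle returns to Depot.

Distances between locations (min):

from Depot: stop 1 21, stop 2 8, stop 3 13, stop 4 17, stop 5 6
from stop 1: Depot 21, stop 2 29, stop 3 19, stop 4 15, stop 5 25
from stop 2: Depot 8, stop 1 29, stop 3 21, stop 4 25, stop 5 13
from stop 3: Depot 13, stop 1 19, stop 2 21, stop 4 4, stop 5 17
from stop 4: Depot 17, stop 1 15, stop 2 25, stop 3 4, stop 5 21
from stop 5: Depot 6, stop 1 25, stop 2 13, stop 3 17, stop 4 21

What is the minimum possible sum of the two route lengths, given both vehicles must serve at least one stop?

Try each way of splitting the stops between the two vehicles (each non-empty) and, for each split, find the best tour for each vehicle:
  {stop 1} + {stop 2, stop 3, stop 4, stop 5}: 42 + 59 = 101
  {stop 2} + {stop 1, stop 3, stop 4, stop 5}: 16 + 63 = 79
  {stop 1, stop 2} + {stop 3, stop 4, stop 5}: 58 + 44 = 102
  {stop 3} + {stop 1, stop 2, stop 4, stop 5}: 26 + 78 = 104
  {stop 1, stop 3} + {stop 2, stop 4, stop 5}: 53 + 59 = 112
  {stop 2, stop 3} + {stop 1, stop 4, stop 5}: 42 + 63 = 105
  … (15 splits in total)
Best: vehicle 1 Depot → stop 2 → Depot = 16; vehicle 2 Depot → stop 1 → stop 4 → stop 3 → stop 5 → Depot = 63; combined 79.

Minimum combined distance: 79 min.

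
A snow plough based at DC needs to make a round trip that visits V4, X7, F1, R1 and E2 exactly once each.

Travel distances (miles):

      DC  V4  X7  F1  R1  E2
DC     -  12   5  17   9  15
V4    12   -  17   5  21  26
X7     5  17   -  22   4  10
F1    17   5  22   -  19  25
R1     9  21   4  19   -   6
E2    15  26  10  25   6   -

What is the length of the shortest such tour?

DC - V4 - X7 - F1 - R1 - E2 - DC: 12+17+22+19+6+15 = 91
DC - V4 - X7 - F1 - E2 - R1 - DC: 12+17+22+25+6+9 = 91
DC - V4 - X7 - R1 - F1 - E2 - DC: 12+17+4+19+25+15 = 92
DC - V4 - X7 - R1 - E2 - F1 - DC: 12+17+4+6+25+17 = 81
DC - V4 - X7 - E2 - F1 - R1 - DC: 12+17+10+25+19+9 = 92
DC - V4 - X7 - E2 - R1 - F1 - DC: 12+17+10+6+19+17 = 81
DC - V4 - F1 - X7 - R1 - E2 - DC: 12+5+22+4+6+15 = 64
DC - V4 - F1 - X7 - E2 - R1 - DC: 12+5+22+10+6+9 = 64
DC - V4 - F1 - R1 - X7 - E2 - DC: 12+5+19+4+10+15 = 65
DC - V4 - F1 - R1 - E2 - X7 - DC: 12+5+19+6+10+5 = 57
DC - V4 - F1 - E2 - X7 - R1 - DC: 12+5+25+10+4+9 = 65
DC - V4 - F1 - E2 - R1 - X7 - DC: 12+5+25+6+4+5 = 57
DC - V4 - R1 - X7 - F1 - E2 - DC: 12+21+4+22+25+15 = 99
DC - V4 - R1 - X7 - E2 - F1 - DC: 12+21+4+10+25+17 = 89
… (46 more)
The minimum is 57.
One optimal route: DC → V4 → F1 → R1 → E2 → X7 → DC (or its reverse).

Minimum total distance: 57 miles.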